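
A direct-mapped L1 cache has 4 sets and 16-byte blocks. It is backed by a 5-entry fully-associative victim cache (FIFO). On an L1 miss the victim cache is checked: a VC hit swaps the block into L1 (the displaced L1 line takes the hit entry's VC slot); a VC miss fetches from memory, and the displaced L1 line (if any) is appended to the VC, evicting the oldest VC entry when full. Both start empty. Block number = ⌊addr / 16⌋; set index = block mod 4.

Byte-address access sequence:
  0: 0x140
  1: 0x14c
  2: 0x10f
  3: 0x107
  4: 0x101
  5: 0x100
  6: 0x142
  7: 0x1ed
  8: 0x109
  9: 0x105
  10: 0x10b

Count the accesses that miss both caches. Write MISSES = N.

MISSES = 3

#0 0x140→b20/s0 MISS; vc=[]
#1 0x14c→b20/s0 L1-HIT; vc=[]
#2 0x10f→b16/s0 MISS; vc=[20]
#3 0x107→b16/s0 L1-HIT; vc=[20]
#4 0x101→b16/s0 L1-HIT; vc=[20]
#5 0x100→b16/s0 L1-HIT; vc=[20]
#6 0x142→b20/s0 VC-HIT; vc=[16]
#7 0x1ed→b30/s2 MISS; vc=[16]
#8 0x109→b16/s0 VC-HIT; vc=[20]
#9 0x105→b16/s0 L1-HIT; vc=[20]
#10 0x10b→b16/s0 L1-HIT; vc=[20]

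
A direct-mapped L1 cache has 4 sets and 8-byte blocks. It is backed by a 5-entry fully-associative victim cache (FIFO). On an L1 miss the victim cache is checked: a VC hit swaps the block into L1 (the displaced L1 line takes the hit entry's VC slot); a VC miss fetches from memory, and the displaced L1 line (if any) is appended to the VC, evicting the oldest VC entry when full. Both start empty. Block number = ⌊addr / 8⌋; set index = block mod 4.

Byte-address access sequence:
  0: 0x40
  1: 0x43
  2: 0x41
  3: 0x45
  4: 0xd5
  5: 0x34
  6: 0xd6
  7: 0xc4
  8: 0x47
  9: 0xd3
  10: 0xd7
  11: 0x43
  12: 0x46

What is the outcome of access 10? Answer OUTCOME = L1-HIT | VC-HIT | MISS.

OUTCOME = L1-HIT

0: 0x40 (blk 8, set 0) → MISS  vc=[]
1: 0x43 (blk 8, set 0) → L1-HIT  vc=[]
2: 0x41 (blk 8, set 0) → L1-HIT  vc=[]
3: 0x45 (blk 8, set 0) → L1-HIT  vc=[]
4: 0xd5 (blk 26, set 2) → MISS  vc=[]
5: 0x34 (blk 6, set 2) → MISS  vc=[26]
6: 0xd6 (blk 26, set 2) → VC-HIT  vc=[6]
7: 0xc4 (blk 24, set 0) → MISS  vc=[6, 8]
8: 0x47 (blk 8, set 0) → VC-HIT  vc=[6, 24]
9: 0xd3 (blk 26, set 2) → L1-HIT  vc=[6, 24]
10: 0xd7 (blk 26, set 2) → L1-HIT  vc=[6, 24]
11: 0x43 (blk 8, set 0) → L1-HIT  vc=[6, 24]
12: 0x46 (blk 8, set 0) → L1-HIT  vc=[6, 24]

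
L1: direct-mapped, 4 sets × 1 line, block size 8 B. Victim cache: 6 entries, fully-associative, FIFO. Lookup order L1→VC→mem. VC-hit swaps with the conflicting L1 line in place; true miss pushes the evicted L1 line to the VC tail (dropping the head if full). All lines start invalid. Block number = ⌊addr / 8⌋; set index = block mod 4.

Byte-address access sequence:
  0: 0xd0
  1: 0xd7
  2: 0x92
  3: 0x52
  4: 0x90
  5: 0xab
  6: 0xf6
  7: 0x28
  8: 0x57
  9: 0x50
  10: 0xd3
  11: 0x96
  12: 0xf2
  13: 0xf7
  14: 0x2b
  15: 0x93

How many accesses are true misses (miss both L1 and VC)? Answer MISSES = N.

0: 0xd0 (blk 26, set 2) → MISS  vc=[]
1: 0xd7 (blk 26, set 2) → L1-HIT  vc=[]
2: 0x92 (blk 18, set 2) → MISS  vc=[26]
3: 0x52 (blk 10, set 2) → MISS  vc=[26, 18]
4: 0x90 (blk 18, set 2) → VC-HIT  vc=[26, 10]
5: 0xab (blk 21, set 1) → MISS  vc=[26, 10]
6: 0xf6 (blk 30, set 2) → MISS  vc=[26, 10, 18]
7: 0x28 (blk 5, set 1) → MISS  vc=[26, 10, 18, 21]
8: 0x57 (blk 10, set 2) → VC-HIT  vc=[26, 30, 18, 21]
9: 0x50 (blk 10, set 2) → L1-HIT  vc=[26, 30, 18, 21]
10: 0xd3 (blk 26, set 2) → VC-HIT  vc=[10, 30, 18, 21]
11: 0x96 (blk 18, set 2) → VC-HIT  vc=[10, 30, 26, 21]
12: 0xf2 (blk 30, set 2) → VC-HIT  vc=[10, 18, 26, 21]
13: 0xf7 (blk 30, set 2) → L1-HIT  vc=[10, 18, 26, 21]
14: 0x2b (blk 5, set 1) → L1-HIT  vc=[10, 18, 26, 21]
15: 0x93 (blk 18, set 2) → VC-HIT  vc=[10, 30, 26, 21]

MISSES = 6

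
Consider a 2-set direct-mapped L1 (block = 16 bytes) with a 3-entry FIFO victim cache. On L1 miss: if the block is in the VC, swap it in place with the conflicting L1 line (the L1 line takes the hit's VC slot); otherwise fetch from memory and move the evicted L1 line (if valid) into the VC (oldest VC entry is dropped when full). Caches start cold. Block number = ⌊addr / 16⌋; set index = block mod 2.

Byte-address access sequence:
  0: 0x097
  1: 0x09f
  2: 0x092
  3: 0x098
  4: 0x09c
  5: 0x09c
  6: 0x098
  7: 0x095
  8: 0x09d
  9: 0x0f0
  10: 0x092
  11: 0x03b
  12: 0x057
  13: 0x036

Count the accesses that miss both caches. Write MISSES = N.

MISSES = 4

  [0] addr=0x97 blk=9 s=1: MISS | VC []
  [1] addr=0x9f blk=9 s=1: L1-HIT | VC []
  [2] addr=0x92 blk=9 s=1: L1-HIT | VC []
  [3] addr=0x98 blk=9 s=1: L1-HIT | VC []
  [4] addr=0x9c blk=9 s=1: L1-HIT | VC []
  [5] addr=0x9c blk=9 s=1: L1-HIT | VC []
  [6] addr=0x98 blk=9 s=1: L1-HIT | VC []
  [7] addr=0x95 blk=9 s=1: L1-HIT | VC []
  [8] addr=0x9d blk=9 s=1: L1-HIT | VC []
  [9] addr=0xf0 blk=15 s=1: MISS | VC [9]
  [10] addr=0x92 blk=9 s=1: VC-HIT | VC [15]
  [11] addr=0x3b blk=3 s=1: MISS | VC [15, 9]
  [12] addr=0x57 blk=5 s=1: MISS | VC [15, 9, 3]
  [13] addr=0x36 blk=3 s=1: VC-HIT | VC [15, 9, 5]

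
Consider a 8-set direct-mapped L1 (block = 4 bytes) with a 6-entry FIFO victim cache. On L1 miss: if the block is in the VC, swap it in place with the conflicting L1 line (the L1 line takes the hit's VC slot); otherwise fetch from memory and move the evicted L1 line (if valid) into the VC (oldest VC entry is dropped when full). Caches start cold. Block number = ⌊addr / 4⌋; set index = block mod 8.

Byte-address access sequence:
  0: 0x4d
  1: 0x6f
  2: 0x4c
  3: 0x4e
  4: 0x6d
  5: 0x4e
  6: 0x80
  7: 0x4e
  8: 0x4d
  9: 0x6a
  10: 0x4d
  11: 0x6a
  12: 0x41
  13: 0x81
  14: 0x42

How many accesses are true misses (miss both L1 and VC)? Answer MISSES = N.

MISSES = 5

#0 0x4d→b19/s3 MISS; vc=[]
#1 0x6f→b27/s3 MISS; vc=[19]
#2 0x4c→b19/s3 VC-HIT; vc=[27]
#3 0x4e→b19/s3 L1-HIT; vc=[27]
#4 0x6d→b27/s3 VC-HIT; vc=[19]
#5 0x4e→b19/s3 VC-HIT; vc=[27]
#6 0x80→b32/s0 MISS; vc=[27]
#7 0x4e→b19/s3 L1-HIT; vc=[27]
#8 0x4d→b19/s3 L1-HIT; vc=[27]
#9 0x6a→b26/s2 MISS; vc=[27]
#10 0x4d→b19/s3 L1-HIT; vc=[27]
#11 0x6a→b26/s2 L1-HIT; vc=[27]
#12 0x41→b16/s0 MISS; vc=[27,32]
#13 0x81→b32/s0 VC-HIT; vc=[27,16]
#14 0x42→b16/s0 VC-HIT; vc=[27,32]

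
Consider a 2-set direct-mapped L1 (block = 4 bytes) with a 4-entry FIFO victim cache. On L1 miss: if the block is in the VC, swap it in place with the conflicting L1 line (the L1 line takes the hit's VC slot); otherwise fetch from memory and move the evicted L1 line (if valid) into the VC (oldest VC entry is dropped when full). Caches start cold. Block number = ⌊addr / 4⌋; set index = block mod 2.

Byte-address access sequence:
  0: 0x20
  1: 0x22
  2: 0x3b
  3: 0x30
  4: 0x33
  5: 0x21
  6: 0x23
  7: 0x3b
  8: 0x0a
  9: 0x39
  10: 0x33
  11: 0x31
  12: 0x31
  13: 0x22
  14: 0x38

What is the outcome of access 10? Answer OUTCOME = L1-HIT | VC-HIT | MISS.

OUTCOME = VC-HIT

0: 0x20 (blk 8, set 0) → MISS  vc=[]
1: 0x22 (blk 8, set 0) → L1-HIT  vc=[]
2: 0x3b (blk 14, set 0) → MISS  vc=[8]
3: 0x30 (blk 12, set 0) → MISS  vc=[8, 14]
4: 0x33 (blk 12, set 0) → L1-HIT  vc=[8, 14]
5: 0x21 (blk 8, set 0) → VC-HIT  vc=[12, 14]
6: 0x23 (blk 8, set 0) → L1-HIT  vc=[12, 14]
7: 0x3b (blk 14, set 0) → VC-HIT  vc=[12, 8]
8: 0xa (blk 2, set 0) → MISS  vc=[12, 8, 14]
9: 0x39 (blk 14, set 0) → VC-HIT  vc=[12, 8, 2]
10: 0x33 (blk 12, set 0) → VC-HIT  vc=[14, 8, 2]
11: 0x31 (blk 12, set 0) → L1-HIT  vc=[14, 8, 2]
12: 0x31 (blk 12, set 0) → L1-HIT  vc=[14, 8, 2]
13: 0x22 (blk 8, set 0) → VC-HIT  vc=[14, 12, 2]
14: 0x38 (blk 14, set 0) → VC-HIT  vc=[8, 12, 2]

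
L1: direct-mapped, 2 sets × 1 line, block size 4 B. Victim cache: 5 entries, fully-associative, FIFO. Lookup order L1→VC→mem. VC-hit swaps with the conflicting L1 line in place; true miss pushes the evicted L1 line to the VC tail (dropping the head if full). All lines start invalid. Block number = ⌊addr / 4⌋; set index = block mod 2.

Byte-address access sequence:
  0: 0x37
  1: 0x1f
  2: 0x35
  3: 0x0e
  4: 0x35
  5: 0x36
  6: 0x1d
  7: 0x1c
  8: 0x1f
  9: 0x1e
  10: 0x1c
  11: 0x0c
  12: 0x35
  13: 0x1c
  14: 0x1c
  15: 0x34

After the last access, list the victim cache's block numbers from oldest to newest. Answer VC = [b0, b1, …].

#0 0x37→b13/s1 MISS; vc=[]
#1 0x1f→b7/s1 MISS; vc=[13]
#2 0x35→b13/s1 VC-HIT; vc=[7]
#3 0xe→b3/s1 MISS; vc=[7,13]
#4 0x35→b13/s1 VC-HIT; vc=[7,3]
#5 0x36→b13/s1 L1-HIT; vc=[7,3]
#6 0x1d→b7/s1 VC-HIT; vc=[13,3]
#7 0x1c→b7/s1 L1-HIT; vc=[13,3]
#8 0x1f→b7/s1 L1-HIT; vc=[13,3]
#9 0x1e→b7/s1 L1-HIT; vc=[13,3]
#10 0x1c→b7/s1 L1-HIT; vc=[13,3]
#11 0xc→b3/s1 VC-HIT; vc=[13,7]
#12 0x35→b13/s1 VC-HIT; vc=[3,7]
#13 0x1c→b7/s1 VC-HIT; vc=[3,13]
#14 0x1c→b7/s1 L1-HIT; vc=[3,13]
#15 0x34→b13/s1 VC-HIT; vc=[3,7]

VC = [3, 7]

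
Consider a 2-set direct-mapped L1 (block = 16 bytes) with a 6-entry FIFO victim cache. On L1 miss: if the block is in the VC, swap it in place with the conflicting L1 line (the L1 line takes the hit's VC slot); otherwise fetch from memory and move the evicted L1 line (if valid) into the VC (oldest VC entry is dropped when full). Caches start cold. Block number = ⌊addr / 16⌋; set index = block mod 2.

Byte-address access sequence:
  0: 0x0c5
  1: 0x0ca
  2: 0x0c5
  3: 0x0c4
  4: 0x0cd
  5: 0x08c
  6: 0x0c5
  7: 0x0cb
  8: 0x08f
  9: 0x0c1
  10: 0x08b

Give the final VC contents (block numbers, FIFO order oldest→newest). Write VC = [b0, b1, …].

0: 0xc5 (blk 12, set 0) → MISS  vc=[]
1: 0xca (blk 12, set 0) → L1-HIT  vc=[]
2: 0xc5 (blk 12, set 0) → L1-HIT  vc=[]
3: 0xc4 (blk 12, set 0) → L1-HIT  vc=[]
4: 0xcd (blk 12, set 0) → L1-HIT  vc=[]
5: 0x8c (blk 8, set 0) → MISS  vc=[12]
6: 0xc5 (blk 12, set 0) → VC-HIT  vc=[8]
7: 0xcb (blk 12, set 0) → L1-HIT  vc=[8]
8: 0x8f (blk 8, set 0) → VC-HIT  vc=[12]
9: 0xc1 (blk 12, set 0) → VC-HIT  vc=[8]
10: 0x8b (blk 8, set 0) → VC-HIT  vc=[12]

VC = [12]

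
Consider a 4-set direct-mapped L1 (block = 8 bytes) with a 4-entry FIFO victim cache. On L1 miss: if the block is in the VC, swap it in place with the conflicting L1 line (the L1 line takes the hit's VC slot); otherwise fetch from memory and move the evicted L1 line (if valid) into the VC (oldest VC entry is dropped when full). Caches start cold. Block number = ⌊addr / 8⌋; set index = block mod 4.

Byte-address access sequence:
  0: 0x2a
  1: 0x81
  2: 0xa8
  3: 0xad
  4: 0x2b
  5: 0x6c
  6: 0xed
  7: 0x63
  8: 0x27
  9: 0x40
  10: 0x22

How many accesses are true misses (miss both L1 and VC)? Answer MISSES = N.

#0 0x2a→b5/s1 MISS; vc=[]
#1 0x81→b16/s0 MISS; vc=[]
#2 0xa8→b21/s1 MISS; vc=[5]
#3 0xad→b21/s1 L1-HIT; vc=[5]
#4 0x2b→b5/s1 VC-HIT; vc=[21]
#5 0x6c→b13/s1 MISS; vc=[21,5]
#6 0xed→b29/s1 MISS; vc=[21,5,13]
#7 0x63→b12/s0 MISS; vc=[21,5,13,16]
#8 0x27→b4/s0 MISS; vc=[5,13,16,12]
#9 0x40→b8/s0 MISS; vc=[13,16,12,4]
#10 0x22→b4/s0 VC-HIT; vc=[13,16,12,8]

MISSES = 8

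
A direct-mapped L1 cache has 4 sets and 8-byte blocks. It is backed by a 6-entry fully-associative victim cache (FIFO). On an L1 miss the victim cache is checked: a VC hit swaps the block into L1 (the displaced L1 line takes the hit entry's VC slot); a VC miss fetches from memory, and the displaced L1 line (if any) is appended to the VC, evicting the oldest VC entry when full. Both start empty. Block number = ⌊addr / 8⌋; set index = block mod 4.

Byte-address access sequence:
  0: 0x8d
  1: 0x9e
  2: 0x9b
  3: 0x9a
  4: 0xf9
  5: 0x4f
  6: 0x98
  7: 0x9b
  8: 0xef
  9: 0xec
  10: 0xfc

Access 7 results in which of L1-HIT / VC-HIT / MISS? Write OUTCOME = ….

OUTCOME = L1-HIT

0: 0x8d (blk 17, set 1) → MISS  vc=[]
1: 0x9e (blk 19, set 3) → MISS  vc=[]
2: 0x9b (blk 19, set 3) → L1-HIT  vc=[]
3: 0x9a (blk 19, set 3) → L1-HIT  vc=[]
4: 0xf9 (blk 31, set 3) → MISS  vc=[19]
5: 0x4f (blk 9, set 1) → MISS  vc=[19, 17]
6: 0x98 (blk 19, set 3) → VC-HIT  vc=[31, 17]
7: 0x9b (blk 19, set 3) → L1-HIT  vc=[31, 17]
8: 0xef (blk 29, set 1) → MISS  vc=[31, 17, 9]
9: 0xec (blk 29, set 1) → L1-HIT  vc=[31, 17, 9]
10: 0xfc (blk 31, set 3) → VC-HIT  vc=[19, 17, 9]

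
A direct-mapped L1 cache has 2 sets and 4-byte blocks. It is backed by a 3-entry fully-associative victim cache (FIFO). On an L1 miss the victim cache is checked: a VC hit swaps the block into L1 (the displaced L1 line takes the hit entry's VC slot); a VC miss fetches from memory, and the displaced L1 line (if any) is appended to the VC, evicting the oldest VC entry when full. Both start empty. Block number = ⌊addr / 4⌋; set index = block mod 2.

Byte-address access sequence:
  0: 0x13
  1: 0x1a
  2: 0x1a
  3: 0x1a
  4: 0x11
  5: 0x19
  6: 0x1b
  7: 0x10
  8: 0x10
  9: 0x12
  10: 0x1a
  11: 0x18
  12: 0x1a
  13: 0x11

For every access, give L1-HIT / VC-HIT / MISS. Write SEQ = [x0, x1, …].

#0 0x13→b4/s0 MISS; vc=[]
#1 0x1a→b6/s0 MISS; vc=[4]
#2 0x1a→b6/s0 L1-HIT; vc=[4]
#3 0x1a→b6/s0 L1-HIT; vc=[4]
#4 0x11→b4/s0 VC-HIT; vc=[6]
#5 0x19→b6/s0 VC-HIT; vc=[4]
#6 0x1b→b6/s0 L1-HIT; vc=[4]
#7 0x10→b4/s0 VC-HIT; vc=[6]
#8 0x10→b4/s0 L1-HIT; vc=[6]
#9 0x12→b4/s0 L1-HIT; vc=[6]
#10 0x1a→b6/s0 VC-HIT; vc=[4]
#11 0x18→b6/s0 L1-HIT; vc=[4]
#12 0x1a→b6/s0 L1-HIT; vc=[4]
#13 0x11→b4/s0 VC-HIT; vc=[6]

SEQ = [MISS, MISS, L1-HIT, L1-HIT, VC-HIT, VC-HIT, L1-HIT, VC-HIT, L1-HIT, L1-HIT, VC-HIT, L1-HIT, L1-HIT, VC-HIT]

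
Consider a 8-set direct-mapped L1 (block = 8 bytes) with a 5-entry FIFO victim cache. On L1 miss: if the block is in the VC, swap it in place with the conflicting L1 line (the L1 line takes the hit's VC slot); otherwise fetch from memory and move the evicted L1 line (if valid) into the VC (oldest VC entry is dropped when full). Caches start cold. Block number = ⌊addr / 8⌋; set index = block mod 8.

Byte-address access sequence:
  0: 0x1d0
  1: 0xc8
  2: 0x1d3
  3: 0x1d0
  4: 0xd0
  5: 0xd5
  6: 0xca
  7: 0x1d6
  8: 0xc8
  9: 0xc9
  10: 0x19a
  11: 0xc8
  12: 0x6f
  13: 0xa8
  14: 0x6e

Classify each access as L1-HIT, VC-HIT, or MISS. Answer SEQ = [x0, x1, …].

SEQ = [MISS, MISS, L1-HIT, L1-HIT, MISS, L1-HIT, L1-HIT, VC-HIT, L1-HIT, L1-HIT, MISS, L1-HIT, MISS, MISS, VC-HIT]

0: 0x1d0 (blk 58, set 2) → MISS  vc=[]
1: 0xc8 (blk 25, set 1) → MISS  vc=[]
2: 0x1d3 (blk 58, set 2) → L1-HIT  vc=[]
3: 0x1d0 (blk 58, set 2) → L1-HIT  vc=[]
4: 0xd0 (blk 26, set 2) → MISS  vc=[58]
5: 0xd5 (blk 26, set 2) → L1-HIT  vc=[58]
6: 0xca (blk 25, set 1) → L1-HIT  vc=[58]
7: 0x1d6 (blk 58, set 2) → VC-HIT  vc=[26]
8: 0xc8 (blk 25, set 1) → L1-HIT  vc=[26]
9: 0xc9 (blk 25, set 1) → L1-HIT  vc=[26]
10: 0x19a (blk 51, set 3) → MISS  vc=[26]
11: 0xc8 (blk 25, set 1) → L1-HIT  vc=[26]
12: 0x6f (blk 13, set 5) → MISS  vc=[26]
13: 0xa8 (blk 21, set 5) → MISS  vc=[26, 13]
14: 0x6e (blk 13, set 5) → VC-HIT  vc=[26, 21]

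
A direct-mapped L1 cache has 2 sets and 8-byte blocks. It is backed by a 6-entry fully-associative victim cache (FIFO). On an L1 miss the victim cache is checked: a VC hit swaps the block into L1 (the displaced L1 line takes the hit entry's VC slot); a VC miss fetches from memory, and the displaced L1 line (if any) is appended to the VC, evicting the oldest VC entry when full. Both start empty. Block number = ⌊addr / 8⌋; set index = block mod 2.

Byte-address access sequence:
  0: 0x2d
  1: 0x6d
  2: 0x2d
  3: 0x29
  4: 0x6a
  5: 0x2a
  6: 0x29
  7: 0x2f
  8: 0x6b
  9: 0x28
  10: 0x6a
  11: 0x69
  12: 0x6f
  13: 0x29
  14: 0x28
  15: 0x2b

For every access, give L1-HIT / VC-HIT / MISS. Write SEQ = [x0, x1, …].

SEQ = [MISS, MISS, VC-HIT, L1-HIT, VC-HIT, VC-HIT, L1-HIT, L1-HIT, VC-HIT, VC-HIT, VC-HIT, L1-HIT, L1-HIT, VC-HIT, L1-HIT, L1-HIT]

0: 0x2d (blk 5, set 1) → MISS  vc=[]
1: 0x6d (blk 13, set 1) → MISS  vc=[5]
2: 0x2d (blk 5, set 1) → VC-HIT  vc=[13]
3: 0x29 (blk 5, set 1) → L1-HIT  vc=[13]
4: 0x6a (blk 13, set 1) → VC-HIT  vc=[5]
5: 0x2a (blk 5, set 1) → VC-HIT  vc=[13]
6: 0x29 (blk 5, set 1) → L1-HIT  vc=[13]
7: 0x2f (blk 5, set 1) → L1-HIT  vc=[13]
8: 0x6b (blk 13, set 1) → VC-HIT  vc=[5]
9: 0x28 (blk 5, set 1) → VC-HIT  vc=[13]
10: 0x6a (blk 13, set 1) → VC-HIT  vc=[5]
11: 0x69 (blk 13, set 1) → L1-HIT  vc=[5]
12: 0x6f (blk 13, set 1) → L1-HIT  vc=[5]
13: 0x29 (blk 5, set 1) → VC-HIT  vc=[13]
14: 0x28 (blk 5, set 1) → L1-HIT  vc=[13]
15: 0x2b (blk 5, set 1) → L1-HIT  vc=[13]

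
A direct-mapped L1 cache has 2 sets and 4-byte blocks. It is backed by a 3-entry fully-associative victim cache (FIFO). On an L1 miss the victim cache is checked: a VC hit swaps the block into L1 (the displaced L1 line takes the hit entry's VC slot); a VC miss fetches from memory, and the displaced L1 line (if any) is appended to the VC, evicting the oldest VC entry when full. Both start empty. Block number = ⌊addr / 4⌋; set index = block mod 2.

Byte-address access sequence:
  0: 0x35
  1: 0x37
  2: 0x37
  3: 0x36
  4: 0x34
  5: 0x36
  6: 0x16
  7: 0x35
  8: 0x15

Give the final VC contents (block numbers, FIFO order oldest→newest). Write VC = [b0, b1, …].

0: 0x35 (blk 13, set 1) → MISS  vc=[]
1: 0x37 (blk 13, set 1) → L1-HIT  vc=[]
2: 0x37 (blk 13, set 1) → L1-HIT  vc=[]
3: 0x36 (blk 13, set 1) → L1-HIT  vc=[]
4: 0x34 (blk 13, set 1) → L1-HIT  vc=[]
5: 0x36 (blk 13, set 1) → L1-HIT  vc=[]
6: 0x16 (blk 5, set 1) → MISS  vc=[13]
7: 0x35 (blk 13, set 1) → VC-HIT  vc=[5]
8: 0x15 (blk 5, set 1) → VC-HIT  vc=[13]

VC = [13]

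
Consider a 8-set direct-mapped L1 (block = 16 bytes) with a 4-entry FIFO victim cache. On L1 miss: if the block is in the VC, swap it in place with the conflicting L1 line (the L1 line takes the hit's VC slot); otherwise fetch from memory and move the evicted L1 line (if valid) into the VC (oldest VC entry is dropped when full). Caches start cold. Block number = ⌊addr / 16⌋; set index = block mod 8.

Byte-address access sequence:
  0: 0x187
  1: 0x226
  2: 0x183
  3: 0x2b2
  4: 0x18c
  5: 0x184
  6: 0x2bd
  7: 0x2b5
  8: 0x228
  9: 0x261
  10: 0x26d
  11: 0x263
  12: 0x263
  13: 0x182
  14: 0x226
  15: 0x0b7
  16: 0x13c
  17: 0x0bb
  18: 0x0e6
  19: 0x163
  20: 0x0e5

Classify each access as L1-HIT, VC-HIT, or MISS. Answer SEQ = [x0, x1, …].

#0 0x187→b24/s0 MISS; vc=[]
#1 0x226→b34/s2 MISS; vc=[]
#2 0x183→b24/s0 L1-HIT; vc=[]
#3 0x2b2→b43/s3 MISS; vc=[]
#4 0x18c→b24/s0 L1-HIT; vc=[]
#5 0x184→b24/s0 L1-HIT; vc=[]
#6 0x2bd→b43/s3 L1-HIT; vc=[]
#7 0x2b5→b43/s3 L1-HIT; vc=[]
#8 0x228→b34/s2 L1-HIT; vc=[]
#9 0x261→b38/s6 MISS; vc=[]
#10 0x26d→b38/s6 L1-HIT; vc=[]
#11 0x263→b38/s6 L1-HIT; vc=[]
#12 0x263→b38/s6 L1-HIT; vc=[]
#13 0x182→b24/s0 L1-HIT; vc=[]
#14 0x226→b34/s2 L1-HIT; vc=[]
#15 0xb7→b11/s3 MISS; vc=[43]
#16 0x13c→b19/s3 MISS; vc=[43,11]
#17 0xbb→b11/s3 VC-HIT; vc=[43,19]
#18 0xe6→b14/s6 MISS; vc=[43,19,38]
#19 0x163→b22/s6 MISS; vc=[43,19,38,14]
#20 0xe5→b14/s6 VC-HIT; vc=[43,19,38,22]

SEQ = [MISS, MISS, L1-HIT, MISS, L1-HIT, L1-HIT, L1-HIT, L1-HIT, L1-HIT, MISS, L1-HIT, L1-HIT, L1-HIT, L1-HIT, L1-HIT, MISS, MISS, VC-HIT, MISS, MISS, VC-HIT]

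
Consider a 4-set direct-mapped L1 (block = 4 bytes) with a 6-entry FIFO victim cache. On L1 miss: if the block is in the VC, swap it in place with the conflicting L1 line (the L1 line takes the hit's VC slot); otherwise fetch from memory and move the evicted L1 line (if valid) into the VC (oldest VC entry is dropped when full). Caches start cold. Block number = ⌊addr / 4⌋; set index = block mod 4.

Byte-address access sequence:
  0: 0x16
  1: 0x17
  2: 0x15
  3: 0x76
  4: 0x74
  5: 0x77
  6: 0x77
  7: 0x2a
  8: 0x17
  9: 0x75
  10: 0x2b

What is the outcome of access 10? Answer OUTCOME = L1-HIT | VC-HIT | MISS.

0: 0x16 (blk 5, set 1) → MISS  vc=[]
1: 0x17 (blk 5, set 1) → L1-HIT  vc=[]
2: 0x15 (blk 5, set 1) → L1-HIT  vc=[]
3: 0x76 (blk 29, set 1) → MISS  vc=[5]
4: 0x74 (blk 29, set 1) → L1-HIT  vc=[5]
5: 0x77 (blk 29, set 1) → L1-HIT  vc=[5]
6: 0x77 (blk 29, set 1) → L1-HIT  vc=[5]
7: 0x2a (blk 10, set 2) → MISS  vc=[5]
8: 0x17 (blk 5, set 1) → VC-HIT  vc=[29]
9: 0x75 (blk 29, set 1) → VC-HIT  vc=[5]
10: 0x2b (blk 10, set 2) → L1-HIT  vc=[5]

OUTCOME = L1-HIT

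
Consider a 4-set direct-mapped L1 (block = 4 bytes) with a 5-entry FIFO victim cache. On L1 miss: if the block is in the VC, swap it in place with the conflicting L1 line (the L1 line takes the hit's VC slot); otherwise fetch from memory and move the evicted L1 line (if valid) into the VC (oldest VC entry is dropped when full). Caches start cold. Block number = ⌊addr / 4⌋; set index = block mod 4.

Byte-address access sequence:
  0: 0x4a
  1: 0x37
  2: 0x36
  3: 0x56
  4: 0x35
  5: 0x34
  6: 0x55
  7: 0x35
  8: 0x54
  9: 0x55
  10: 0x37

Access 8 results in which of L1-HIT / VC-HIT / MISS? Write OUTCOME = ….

  [0] addr=0x4a blk=18 s=2: MISS | VC []
  [1] addr=0x37 blk=13 s=1: MISS | VC []
  [2] addr=0x36 blk=13 s=1: L1-HIT | VC []
  [3] addr=0x56 blk=21 s=1: MISS | VC [13]
  [4] addr=0x35 blk=13 s=1: VC-HIT | VC [21]
  [5] addr=0x34 blk=13 s=1: L1-HIT | VC [21]
  [6] addr=0x55 blk=21 s=1: VC-HIT | VC [13]
  [7] addr=0x35 blk=13 s=1: VC-HIT | VC [21]
  [8] addr=0x54 blk=21 s=1: VC-HIT | VC [13]
  [9] addr=0x55 blk=21 s=1: L1-HIT | VC [13]
  [10] addr=0x37 blk=13 s=1: VC-HIT | VC [21]

OUTCOME = VC-HIT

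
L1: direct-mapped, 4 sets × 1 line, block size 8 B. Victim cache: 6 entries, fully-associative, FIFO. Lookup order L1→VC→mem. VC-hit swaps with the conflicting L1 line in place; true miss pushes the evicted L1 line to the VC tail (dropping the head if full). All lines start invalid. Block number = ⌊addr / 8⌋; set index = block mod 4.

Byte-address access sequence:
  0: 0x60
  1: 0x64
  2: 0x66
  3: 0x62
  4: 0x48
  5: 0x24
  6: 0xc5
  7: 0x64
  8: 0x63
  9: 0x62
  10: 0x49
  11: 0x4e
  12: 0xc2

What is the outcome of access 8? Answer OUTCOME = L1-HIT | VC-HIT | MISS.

OUTCOME = L1-HIT

0: 0x60 (blk 12, set 0) → MISS  vc=[]
1: 0x64 (blk 12, set 0) → L1-HIT  vc=[]
2: 0x66 (blk 12, set 0) → L1-HIT  vc=[]
3: 0x62 (blk 12, set 0) → L1-HIT  vc=[]
4: 0x48 (blk 9, set 1) → MISS  vc=[]
5: 0x24 (blk 4, set 0) → MISS  vc=[12]
6: 0xc5 (blk 24, set 0) → MISS  vc=[12, 4]
7: 0x64 (blk 12, set 0) → VC-HIT  vc=[24, 4]
8: 0x63 (blk 12, set 0) → L1-HIT  vc=[24, 4]
9: 0x62 (blk 12, set 0) → L1-HIT  vc=[24, 4]
10: 0x49 (blk 9, set 1) → L1-HIT  vc=[24, 4]
11: 0x4e (blk 9, set 1) → L1-HIT  vc=[24, 4]
12: 0xc2 (blk 24, set 0) → VC-HIT  vc=[12, 4]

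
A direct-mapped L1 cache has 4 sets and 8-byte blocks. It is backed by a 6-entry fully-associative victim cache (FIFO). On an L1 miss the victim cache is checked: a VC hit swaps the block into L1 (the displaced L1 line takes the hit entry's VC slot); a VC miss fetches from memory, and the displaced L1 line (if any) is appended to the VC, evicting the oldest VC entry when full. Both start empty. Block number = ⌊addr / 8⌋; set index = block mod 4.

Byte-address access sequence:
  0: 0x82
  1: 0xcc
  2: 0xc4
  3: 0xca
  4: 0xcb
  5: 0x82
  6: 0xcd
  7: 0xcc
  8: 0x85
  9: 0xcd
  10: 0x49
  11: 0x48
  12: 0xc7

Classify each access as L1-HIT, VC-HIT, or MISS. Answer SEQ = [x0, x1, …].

0: 0x82 (blk 16, set 0) → MISS  vc=[]
1: 0xcc (blk 25, set 1) → MISS  vc=[]
2: 0xc4 (blk 24, set 0) → MISS  vc=[16]
3: 0xca (blk 25, set 1) → L1-HIT  vc=[16]
4: 0xcb (blk 25, set 1) → L1-HIT  vc=[16]
5: 0x82 (blk 16, set 0) → VC-HIT  vc=[24]
6: 0xcd (blk 25, set 1) → L1-HIT  vc=[24]
7: 0xcc (blk 25, set 1) → L1-HIT  vc=[24]
8: 0x85 (blk 16, set 0) → L1-HIT  vc=[24]
9: 0xcd (blk 25, set 1) → L1-HIT  vc=[24]
10: 0x49 (blk 9, set 1) → MISS  vc=[24, 25]
11: 0x48 (blk 9, set 1) → L1-HIT  vc=[24, 25]
12: 0xc7 (blk 24, set 0) → VC-HIT  vc=[16, 25]

SEQ = [MISS, MISS, MISS, L1-HIT, L1-HIT, VC-HIT, L1-HIT, L1-HIT, L1-HIT, L1-HIT, MISS, L1-HIT, VC-HIT]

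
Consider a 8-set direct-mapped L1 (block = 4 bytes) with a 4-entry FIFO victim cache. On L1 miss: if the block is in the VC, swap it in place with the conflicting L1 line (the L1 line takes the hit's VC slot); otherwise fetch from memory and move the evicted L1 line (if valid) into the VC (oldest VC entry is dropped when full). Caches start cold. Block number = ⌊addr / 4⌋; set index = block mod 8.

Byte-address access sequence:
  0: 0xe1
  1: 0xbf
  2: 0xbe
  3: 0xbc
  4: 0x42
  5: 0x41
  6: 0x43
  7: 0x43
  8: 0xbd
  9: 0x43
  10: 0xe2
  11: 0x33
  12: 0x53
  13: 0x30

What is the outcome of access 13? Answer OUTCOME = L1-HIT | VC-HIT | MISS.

#0 0xe1→b56/s0 MISS; vc=[]
#1 0xbf→b47/s7 MISS; vc=[]
#2 0xbe→b47/s7 L1-HIT; vc=[]
#3 0xbc→b47/s7 L1-HIT; vc=[]
#4 0x42→b16/s0 MISS; vc=[56]
#5 0x41→b16/s0 L1-HIT; vc=[56]
#6 0x43→b16/s0 L1-HIT; vc=[56]
#7 0x43→b16/s0 L1-HIT; vc=[56]
#8 0xbd→b47/s7 L1-HIT; vc=[56]
#9 0x43→b16/s0 L1-HIT; vc=[56]
#10 0xe2→b56/s0 VC-HIT; vc=[16]
#11 0x33→b12/s4 MISS; vc=[16]
#12 0x53→b20/s4 MISS; vc=[16,12]
#13 0x30→b12/s4 VC-HIT; vc=[16,20]

OUTCOME = VC-HIT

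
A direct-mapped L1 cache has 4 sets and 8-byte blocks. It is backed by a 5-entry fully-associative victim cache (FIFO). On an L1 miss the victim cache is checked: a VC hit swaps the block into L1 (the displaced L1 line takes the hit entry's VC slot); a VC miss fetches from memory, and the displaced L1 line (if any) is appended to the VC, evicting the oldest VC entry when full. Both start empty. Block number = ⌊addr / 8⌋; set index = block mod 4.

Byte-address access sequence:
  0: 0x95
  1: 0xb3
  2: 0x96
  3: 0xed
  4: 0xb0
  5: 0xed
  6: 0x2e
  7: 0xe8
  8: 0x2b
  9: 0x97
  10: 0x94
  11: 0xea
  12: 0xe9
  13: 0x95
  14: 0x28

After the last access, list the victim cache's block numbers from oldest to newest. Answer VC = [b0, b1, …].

VC = [22, 29]

#0 0x95→b18/s2 MISS; vc=[]
#1 0xb3→b22/s2 MISS; vc=[18]
#2 0x96→b18/s2 VC-HIT; vc=[22]
#3 0xed→b29/s1 MISS; vc=[22]
#4 0xb0→b22/s2 VC-HIT; vc=[18]
#5 0xed→b29/s1 L1-HIT; vc=[18]
#6 0x2e→b5/s1 MISS; vc=[18,29]
#7 0xe8→b29/s1 VC-HIT; vc=[18,5]
#8 0x2b→b5/s1 VC-HIT; vc=[18,29]
#9 0x97→b18/s2 VC-HIT; vc=[22,29]
#10 0x94→b18/s2 L1-HIT; vc=[22,29]
#11 0xea→b29/s1 VC-HIT; vc=[22,5]
#12 0xe9→b29/s1 L1-HIT; vc=[22,5]
#13 0x95→b18/s2 L1-HIT; vc=[22,5]
#14 0x28→b5/s1 VC-HIT; vc=[22,29]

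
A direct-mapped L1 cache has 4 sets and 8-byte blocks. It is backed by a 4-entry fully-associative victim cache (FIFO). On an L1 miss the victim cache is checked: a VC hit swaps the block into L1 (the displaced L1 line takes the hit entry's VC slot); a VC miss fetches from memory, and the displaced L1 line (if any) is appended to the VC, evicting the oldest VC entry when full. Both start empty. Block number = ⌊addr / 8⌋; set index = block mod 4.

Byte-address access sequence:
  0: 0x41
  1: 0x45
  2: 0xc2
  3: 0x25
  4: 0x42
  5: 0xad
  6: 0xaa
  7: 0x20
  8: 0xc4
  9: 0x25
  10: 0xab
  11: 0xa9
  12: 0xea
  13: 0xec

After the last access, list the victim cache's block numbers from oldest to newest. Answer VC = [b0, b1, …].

VC = [8, 24, 21]

#0 0x41→b8/s0 MISS; vc=[]
#1 0x45→b8/s0 L1-HIT; vc=[]
#2 0xc2→b24/s0 MISS; vc=[8]
#3 0x25→b4/s0 MISS; vc=[8,24]
#4 0x42→b8/s0 VC-HIT; vc=[4,24]
#5 0xad→b21/s1 MISS; vc=[4,24]
#6 0xaa→b21/s1 L1-HIT; vc=[4,24]
#7 0x20→b4/s0 VC-HIT; vc=[8,24]
#8 0xc4→b24/s0 VC-HIT; vc=[8,4]
#9 0x25→b4/s0 VC-HIT; vc=[8,24]
#10 0xab→b21/s1 L1-HIT; vc=[8,24]
#11 0xa9→b21/s1 L1-HIT; vc=[8,24]
#12 0xea→b29/s1 MISS; vc=[8,24,21]
#13 0xec→b29/s1 L1-HIT; vc=[8,24,21]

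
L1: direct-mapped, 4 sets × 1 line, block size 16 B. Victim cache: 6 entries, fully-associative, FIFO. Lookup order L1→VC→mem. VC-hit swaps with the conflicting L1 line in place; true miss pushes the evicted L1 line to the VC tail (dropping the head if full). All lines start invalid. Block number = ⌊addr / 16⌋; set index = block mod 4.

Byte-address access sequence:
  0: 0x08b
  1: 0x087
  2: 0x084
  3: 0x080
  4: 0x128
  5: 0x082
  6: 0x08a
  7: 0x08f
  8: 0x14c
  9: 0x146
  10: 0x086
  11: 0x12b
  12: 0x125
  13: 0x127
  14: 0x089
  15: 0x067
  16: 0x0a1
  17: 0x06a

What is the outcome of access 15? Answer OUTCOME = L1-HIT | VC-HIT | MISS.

OUTCOME = MISS

  [0] addr=0x8b blk=8 s=0: MISS | VC []
  [1] addr=0x87 blk=8 s=0: L1-HIT | VC []
  [2] addr=0x84 blk=8 s=0: L1-HIT | VC []
  [3] addr=0x80 blk=8 s=0: L1-HIT | VC []
  [4] addr=0x128 blk=18 s=2: MISS | VC []
  [5] addr=0x82 blk=8 s=0: L1-HIT | VC []
  [6] addr=0x8a blk=8 s=0: L1-HIT | VC []
  [7] addr=0x8f blk=8 s=0: L1-HIT | VC []
  [8] addr=0x14c blk=20 s=0: MISS | VC [8]
  [9] addr=0x146 blk=20 s=0: L1-HIT | VC [8]
  [10] addr=0x86 blk=8 s=0: VC-HIT | VC [20]
  [11] addr=0x12b blk=18 s=2: L1-HIT | VC [20]
  [12] addr=0x125 blk=18 s=2: L1-HIT | VC [20]
  [13] addr=0x127 blk=18 s=2: L1-HIT | VC [20]
  [14] addr=0x89 blk=8 s=0: L1-HIT | VC [20]
  [15] addr=0x67 blk=6 s=2: MISS | VC [20, 18]
  [16] addr=0xa1 blk=10 s=2: MISS | VC [20, 18, 6]
  [17] addr=0x6a blk=6 s=2: VC-HIT | VC [20, 18, 10]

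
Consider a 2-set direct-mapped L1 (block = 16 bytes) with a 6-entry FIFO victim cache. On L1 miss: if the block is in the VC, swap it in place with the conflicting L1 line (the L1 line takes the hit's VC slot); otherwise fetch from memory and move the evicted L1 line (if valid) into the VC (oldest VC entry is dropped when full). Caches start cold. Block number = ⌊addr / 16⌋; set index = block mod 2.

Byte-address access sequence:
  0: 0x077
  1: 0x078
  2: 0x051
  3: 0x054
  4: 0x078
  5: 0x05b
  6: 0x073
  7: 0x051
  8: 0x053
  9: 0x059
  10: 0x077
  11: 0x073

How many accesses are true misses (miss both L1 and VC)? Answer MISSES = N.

  [0] addr=0x77 blk=7 s=1: MISS | VC []
  [1] addr=0x78 blk=7 s=1: L1-HIT | VC []
  [2] addr=0x51 blk=5 s=1: MISS | VC [7]
  [3] addr=0x54 blk=5 s=1: L1-HIT | VC [7]
  [4] addr=0x78 blk=7 s=1: VC-HIT | VC [5]
  [5] addr=0x5b blk=5 s=1: VC-HIT | VC [7]
  [6] addr=0x73 blk=7 s=1: VC-HIT | VC [5]
  [7] addr=0x51 blk=5 s=1: VC-HIT | VC [7]
  [8] addr=0x53 blk=5 s=1: L1-HIT | VC [7]
  [9] addr=0x59 blk=5 s=1: L1-HIT | VC [7]
  [10] addr=0x77 blk=7 s=1: VC-HIT | VC [5]
  [11] addr=0x73 blk=7 s=1: L1-HIT | VC [5]

MISSES = 2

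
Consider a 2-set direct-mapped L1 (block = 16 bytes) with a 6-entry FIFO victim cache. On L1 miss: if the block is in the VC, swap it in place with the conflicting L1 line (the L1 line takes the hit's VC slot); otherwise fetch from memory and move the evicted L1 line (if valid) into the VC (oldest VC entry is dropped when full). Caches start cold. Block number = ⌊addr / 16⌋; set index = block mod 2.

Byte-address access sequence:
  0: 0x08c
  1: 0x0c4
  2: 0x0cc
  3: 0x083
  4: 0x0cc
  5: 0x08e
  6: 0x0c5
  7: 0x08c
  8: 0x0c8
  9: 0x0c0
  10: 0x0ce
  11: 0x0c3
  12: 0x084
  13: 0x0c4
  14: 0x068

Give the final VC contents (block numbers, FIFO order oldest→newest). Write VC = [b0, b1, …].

#0 0x8c→b8/s0 MISS; vc=[]
#1 0xc4→b12/s0 MISS; vc=[8]
#2 0xcc→b12/s0 L1-HIT; vc=[8]
#3 0x83→b8/s0 VC-HIT; vc=[12]
#4 0xcc→b12/s0 VC-HIT; vc=[8]
#5 0x8e→b8/s0 VC-HIT; vc=[12]
#6 0xc5→b12/s0 VC-HIT; vc=[8]
#7 0x8c→b8/s0 VC-HIT; vc=[12]
#8 0xc8→b12/s0 VC-HIT; vc=[8]
#9 0xc0→b12/s0 L1-HIT; vc=[8]
#10 0xce→b12/s0 L1-HIT; vc=[8]
#11 0xc3→b12/s0 L1-HIT; vc=[8]
#12 0x84→b8/s0 VC-HIT; vc=[12]
#13 0xc4→b12/s0 VC-HIT; vc=[8]
#14 0x68→b6/s0 MISS; vc=[8,12]

VC = [8, 12]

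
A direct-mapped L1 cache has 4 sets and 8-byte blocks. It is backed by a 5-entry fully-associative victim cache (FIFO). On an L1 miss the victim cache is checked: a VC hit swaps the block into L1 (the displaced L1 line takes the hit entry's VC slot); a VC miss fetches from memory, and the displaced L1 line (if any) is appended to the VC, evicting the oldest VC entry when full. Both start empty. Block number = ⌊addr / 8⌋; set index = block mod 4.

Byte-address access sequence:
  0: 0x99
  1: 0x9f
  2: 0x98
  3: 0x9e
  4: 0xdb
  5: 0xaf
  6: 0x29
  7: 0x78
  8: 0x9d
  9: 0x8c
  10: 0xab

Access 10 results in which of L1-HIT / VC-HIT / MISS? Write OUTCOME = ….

OUTCOME = VC-HIT

#0 0x99→b19/s3 MISS; vc=[]
#1 0x9f→b19/s3 L1-HIT; vc=[]
#2 0x98→b19/s3 L1-HIT; vc=[]
#3 0x9e→b19/s3 L1-HIT; vc=[]
#4 0xdb→b27/s3 MISS; vc=[19]
#5 0xaf→b21/s1 MISS; vc=[19]
#6 0x29→b5/s1 MISS; vc=[19,21]
#7 0x78→b15/s3 MISS; vc=[19,21,27]
#8 0x9d→b19/s3 VC-HIT; vc=[15,21,27]
#9 0x8c→b17/s1 MISS; vc=[15,21,27,5]
#10 0xab→b21/s1 VC-HIT; vc=[15,17,27,5]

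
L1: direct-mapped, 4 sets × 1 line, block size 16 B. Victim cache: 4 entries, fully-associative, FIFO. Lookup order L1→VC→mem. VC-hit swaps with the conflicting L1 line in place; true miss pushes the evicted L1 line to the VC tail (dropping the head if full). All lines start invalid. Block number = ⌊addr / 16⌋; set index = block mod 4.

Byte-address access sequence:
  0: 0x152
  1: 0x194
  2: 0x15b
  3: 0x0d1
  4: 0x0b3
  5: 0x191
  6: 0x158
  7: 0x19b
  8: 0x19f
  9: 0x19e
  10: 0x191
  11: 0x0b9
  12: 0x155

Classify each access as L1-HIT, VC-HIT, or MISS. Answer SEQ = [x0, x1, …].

SEQ = [MISS, MISS, VC-HIT, MISS, MISS, VC-HIT, VC-HIT, VC-HIT, L1-HIT, L1-HIT, L1-HIT, L1-HIT, VC-HIT]

  [0] addr=0x152 blk=21 s=1: MISS | VC []
  [1] addr=0x194 blk=25 s=1: MISS | VC [21]
  [2] addr=0x15b blk=21 s=1: VC-HIT | VC [25]
  [3] addr=0xd1 blk=13 s=1: MISS | VC [25, 21]
  [4] addr=0xb3 blk=11 s=3: MISS | VC [25, 21]
  [5] addr=0x191 blk=25 s=1: VC-HIT | VC [13, 21]
  [6] addr=0x158 blk=21 s=1: VC-HIT | VC [13, 25]
  [7] addr=0x19b blk=25 s=1: VC-HIT | VC [13, 21]
  [8] addr=0x19f blk=25 s=1: L1-HIT | VC [13, 21]
  [9] addr=0x19e blk=25 s=1: L1-HIT | VC [13, 21]
  [10] addr=0x191 blk=25 s=1: L1-HIT | VC [13, 21]
  [11] addr=0xb9 blk=11 s=3: L1-HIT | VC [13, 21]
  [12] addr=0x155 blk=21 s=1: VC-HIT | VC [13, 25]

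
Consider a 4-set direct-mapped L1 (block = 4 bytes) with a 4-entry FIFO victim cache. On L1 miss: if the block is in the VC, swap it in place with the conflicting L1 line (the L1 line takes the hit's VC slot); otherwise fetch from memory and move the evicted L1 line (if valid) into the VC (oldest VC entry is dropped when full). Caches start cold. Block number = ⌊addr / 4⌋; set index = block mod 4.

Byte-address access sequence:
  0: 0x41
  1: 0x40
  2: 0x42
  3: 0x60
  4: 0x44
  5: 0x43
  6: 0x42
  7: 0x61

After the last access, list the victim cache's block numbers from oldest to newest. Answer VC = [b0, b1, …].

VC = [16]

0: 0x41 (blk 16, set 0) → MISS  vc=[]
1: 0x40 (blk 16, set 0) → L1-HIT  vc=[]
2: 0x42 (blk 16, set 0) → L1-HIT  vc=[]
3: 0x60 (blk 24, set 0) → MISS  vc=[16]
4: 0x44 (blk 17, set 1) → MISS  vc=[16]
5: 0x43 (blk 16, set 0) → VC-HIT  vc=[24]
6: 0x42 (blk 16, set 0) → L1-HIT  vc=[24]
7: 0x61 (blk 24, set 0) → VC-HIT  vc=[16]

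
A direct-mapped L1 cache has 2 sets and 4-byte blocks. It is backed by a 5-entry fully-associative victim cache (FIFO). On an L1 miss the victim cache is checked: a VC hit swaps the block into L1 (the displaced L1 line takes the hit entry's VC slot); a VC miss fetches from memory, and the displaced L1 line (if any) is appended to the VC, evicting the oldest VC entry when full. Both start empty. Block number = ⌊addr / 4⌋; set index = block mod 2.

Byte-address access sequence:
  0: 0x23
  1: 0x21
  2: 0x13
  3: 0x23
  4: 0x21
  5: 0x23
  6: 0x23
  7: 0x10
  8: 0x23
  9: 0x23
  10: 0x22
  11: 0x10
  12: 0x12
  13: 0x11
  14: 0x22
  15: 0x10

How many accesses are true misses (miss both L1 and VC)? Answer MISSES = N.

0: 0x23 (blk 8, set 0) → MISS  vc=[]
1: 0x21 (blk 8, set 0) → L1-HIT  vc=[]
2: 0x13 (blk 4, set 0) → MISS  vc=[8]
3: 0x23 (blk 8, set 0) → VC-HIT  vc=[4]
4: 0x21 (blk 8, set 0) → L1-HIT  vc=[4]
5: 0x23 (blk 8, set 0) → L1-HIT  vc=[4]
6: 0x23 (blk 8, set 0) → L1-HIT  vc=[4]
7: 0x10 (blk 4, set 0) → VC-HIT  vc=[8]
8: 0x23 (blk 8, set 0) → VC-HIT  vc=[4]
9: 0x23 (blk 8, set 0) → L1-HIT  vc=[4]
10: 0x22 (blk 8, set 0) → L1-HIT  vc=[4]
11: 0x10 (blk 4, set 0) → VC-HIT  vc=[8]
12: 0x12 (blk 4, set 0) → L1-HIT  vc=[8]
13: 0x11 (blk 4, set 0) → L1-HIT  vc=[8]
14: 0x22 (blk 8, set 0) → VC-HIT  vc=[4]
15: 0x10 (blk 4, set 0) → VC-HIT  vc=[8]

MISSES = 2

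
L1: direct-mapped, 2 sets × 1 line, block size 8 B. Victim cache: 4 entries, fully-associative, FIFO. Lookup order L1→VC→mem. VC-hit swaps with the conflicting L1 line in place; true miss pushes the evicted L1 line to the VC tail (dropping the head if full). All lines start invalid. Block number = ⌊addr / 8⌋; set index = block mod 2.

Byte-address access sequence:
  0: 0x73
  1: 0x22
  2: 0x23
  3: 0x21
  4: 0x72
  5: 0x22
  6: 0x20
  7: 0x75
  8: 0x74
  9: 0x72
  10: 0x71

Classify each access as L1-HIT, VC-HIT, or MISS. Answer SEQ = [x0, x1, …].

#0 0x73→b14/s0 MISS; vc=[]
#1 0x22→b4/s0 MISS; vc=[14]
#2 0x23→b4/s0 L1-HIT; vc=[14]
#3 0x21→b4/s0 L1-HIT; vc=[14]
#4 0x72→b14/s0 VC-HIT; vc=[4]
#5 0x22→b4/s0 VC-HIT; vc=[14]
#6 0x20→b4/s0 L1-HIT; vc=[14]
#7 0x75→b14/s0 VC-HIT; vc=[4]
#8 0x74→b14/s0 L1-HIT; vc=[4]
#9 0x72→b14/s0 L1-HIT; vc=[4]
#10 0x71→b14/s0 L1-HIT; vc=[4]

SEQ = [MISS, MISS, L1-HIT, L1-HIT, VC-HIT, VC-HIT, L1-HIT, VC-HIT, L1-HIT, L1-HIT, L1-HIT]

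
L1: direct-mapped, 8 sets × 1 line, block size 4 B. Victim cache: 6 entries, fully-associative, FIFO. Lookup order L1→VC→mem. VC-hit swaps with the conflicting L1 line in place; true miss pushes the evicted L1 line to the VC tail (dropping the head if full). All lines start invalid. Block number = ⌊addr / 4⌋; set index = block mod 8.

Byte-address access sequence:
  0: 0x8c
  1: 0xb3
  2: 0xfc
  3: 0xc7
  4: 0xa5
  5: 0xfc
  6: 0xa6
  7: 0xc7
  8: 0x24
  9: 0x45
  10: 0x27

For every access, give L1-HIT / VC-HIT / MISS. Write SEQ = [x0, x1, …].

#0 0x8c→b35/s3 MISS; vc=[]
#1 0xb3→b44/s4 MISS; vc=[]
#2 0xfc→b63/s7 MISS; vc=[]
#3 0xc7→b49/s1 MISS; vc=[]
#4 0xa5→b41/s1 MISS; vc=[49]
#5 0xfc→b63/s7 L1-HIT; vc=[49]
#6 0xa6→b41/s1 L1-HIT; vc=[49]
#7 0xc7→b49/s1 VC-HIT; vc=[41]
#8 0x24→b9/s1 MISS; vc=[41,49]
#9 0x45→b17/s1 MISS; vc=[41,49,9]
#10 0x27→b9/s1 VC-HIT; vc=[41,49,17]

SEQ = [MISS, MISS, MISS, MISS, MISS, L1-HIT, L1-HIT, VC-HIT, MISS, MISS, VC-HIT]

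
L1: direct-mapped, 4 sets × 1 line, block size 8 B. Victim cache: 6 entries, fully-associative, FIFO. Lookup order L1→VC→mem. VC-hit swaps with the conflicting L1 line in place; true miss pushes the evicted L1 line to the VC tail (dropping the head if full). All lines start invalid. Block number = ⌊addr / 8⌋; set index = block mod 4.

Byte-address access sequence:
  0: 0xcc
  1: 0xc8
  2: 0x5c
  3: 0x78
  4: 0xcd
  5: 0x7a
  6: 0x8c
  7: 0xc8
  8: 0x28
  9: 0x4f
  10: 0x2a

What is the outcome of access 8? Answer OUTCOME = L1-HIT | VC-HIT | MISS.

  [0] addr=0xcc blk=25 s=1: MISS | VC []
  [1] addr=0xc8 blk=25 s=1: L1-HIT | VC []
  [2] addr=0x5c blk=11 s=3: MISS | VC []
  [3] addr=0x78 blk=15 s=3: MISS | VC [11]
  [4] addr=0xcd blk=25 s=1: L1-HIT | VC [11]
  [5] addr=0x7a blk=15 s=3: L1-HIT | VC [11]
  [6] addr=0x8c blk=17 s=1: MISS | VC [11, 25]
  [7] addr=0xc8 blk=25 s=1: VC-HIT | VC [11, 17]
  [8] addr=0x28 blk=5 s=1: MISS | VC [11, 17, 25]
  [9] addr=0x4f blk=9 s=1: MISS | VC [11, 17, 25, 5]
  [10] addr=0x2a blk=5 s=1: VC-HIT | VC [11, 17, 25, 9]

OUTCOME = MISS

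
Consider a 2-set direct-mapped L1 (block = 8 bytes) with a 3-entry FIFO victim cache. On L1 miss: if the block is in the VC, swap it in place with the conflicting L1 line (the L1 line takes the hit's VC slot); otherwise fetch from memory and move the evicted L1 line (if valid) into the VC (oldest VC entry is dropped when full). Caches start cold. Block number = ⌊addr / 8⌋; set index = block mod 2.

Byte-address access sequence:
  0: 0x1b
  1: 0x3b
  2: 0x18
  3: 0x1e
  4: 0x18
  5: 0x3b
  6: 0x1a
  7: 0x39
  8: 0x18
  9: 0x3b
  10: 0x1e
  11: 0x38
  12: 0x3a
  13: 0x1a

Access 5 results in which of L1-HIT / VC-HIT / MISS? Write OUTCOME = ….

OUTCOME = VC-HIT

0: 0x1b (blk 3, set 1) → MISS  vc=[]
1: 0x3b (blk 7, set 1) → MISS  vc=[3]
2: 0x18 (blk 3, set 1) → VC-HIT  vc=[7]
3: 0x1e (blk 3, set 1) → L1-HIT  vc=[7]
4: 0x18 (blk 3, set 1) → L1-HIT  vc=[7]
5: 0x3b (blk 7, set 1) → VC-HIT  vc=[3]
6: 0x1a (blk 3, set 1) → VC-HIT  vc=[7]
7: 0x39 (blk 7, set 1) → VC-HIT  vc=[3]
8: 0x18 (blk 3, set 1) → VC-HIT  vc=[7]
9: 0x3b (blk 7, set 1) → VC-HIT  vc=[3]
10: 0x1e (blk 3, set 1) → VC-HIT  vc=[7]
11: 0x38 (blk 7, set 1) → VC-HIT  vc=[3]
12: 0x3a (blk 7, set 1) → L1-HIT  vc=[3]
13: 0x1a (blk 3, set 1) → VC-HIT  vc=[7]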